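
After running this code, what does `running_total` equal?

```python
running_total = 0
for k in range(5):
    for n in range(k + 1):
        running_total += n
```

Let's trace through this code step by step.

Initialize: running_total = 0
Entering loop: for k in range(5):

After execution: running_total = 20
20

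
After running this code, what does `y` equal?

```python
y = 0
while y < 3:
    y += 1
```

Let's trace through this code step by step.

Initialize: y = 0
Entering loop: while y < 3:

After execution: y = 3
3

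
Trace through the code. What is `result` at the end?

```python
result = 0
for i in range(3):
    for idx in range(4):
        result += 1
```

Let's trace through this code step by step.

Initialize: result = 0
Entering loop: for i in range(3):

After execution: result = 12
12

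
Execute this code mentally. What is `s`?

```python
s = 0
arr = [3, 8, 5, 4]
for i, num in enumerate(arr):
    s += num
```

Let's trace through this code step by step.

Initialize: s = 0
Initialize: arr = [3, 8, 5, 4]
Entering loop: for i, num in enumerate(arr):

After execution: s = 20
20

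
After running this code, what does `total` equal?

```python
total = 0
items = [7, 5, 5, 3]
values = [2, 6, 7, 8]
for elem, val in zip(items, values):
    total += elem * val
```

Let's trace through this code step by step.

Initialize: total = 0
Initialize: items = [7, 5, 5, 3]
Initialize: values = [2, 6, 7, 8]
Entering loop: for elem, val in zip(items, values):

After execution: total = 103
103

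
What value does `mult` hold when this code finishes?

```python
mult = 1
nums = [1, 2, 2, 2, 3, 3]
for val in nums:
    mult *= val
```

Let's trace through this code step by step.

Initialize: mult = 1
Initialize: nums = [1, 2, 2, 2, 3, 3]
Entering loop: for val in nums:

After execution: mult = 72
72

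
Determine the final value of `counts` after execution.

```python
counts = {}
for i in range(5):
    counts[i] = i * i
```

Let's trace through this code step by step.

Initialize: counts = {}
Entering loop: for i in range(5):

After execution: counts = {0: 0, 1: 1, 2: 4, 3: 9, 4: 16}
{0: 0, 1: 1, 2: 4, 3: 9, 4: 16}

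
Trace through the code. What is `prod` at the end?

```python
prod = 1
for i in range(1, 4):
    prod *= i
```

Let's trace through this code step by step.

Initialize: prod = 1
Entering loop: for i in range(1, 4):

After execution: prod = 6
6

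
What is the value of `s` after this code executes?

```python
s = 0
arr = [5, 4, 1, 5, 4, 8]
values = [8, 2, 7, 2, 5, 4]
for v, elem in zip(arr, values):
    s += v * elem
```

Let's trace through this code step by step.

Initialize: s = 0
Initialize: arr = [5, 4, 1, 5, 4, 8]
Initialize: values = [8, 2, 7, 2, 5, 4]
Entering loop: for v, elem in zip(arr, values):

After execution: s = 117
117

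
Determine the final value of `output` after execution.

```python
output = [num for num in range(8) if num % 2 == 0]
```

Let's trace through this code step by step.

Initialize: output = [num for num in range(8) if num % 2 == 0]

After execution: output = [0, 2, 4, 6]
[0, 2, 4, 6]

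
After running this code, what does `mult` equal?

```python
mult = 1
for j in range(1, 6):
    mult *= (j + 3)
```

Let's trace through this code step by step.

Initialize: mult = 1
Entering loop: for j in range(1, 6):

After execution: mult = 6720
6720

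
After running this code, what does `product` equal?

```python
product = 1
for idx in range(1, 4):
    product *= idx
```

Let's trace through this code step by step.

Initialize: product = 1
Entering loop: for idx in range(1, 4):

After execution: product = 6
6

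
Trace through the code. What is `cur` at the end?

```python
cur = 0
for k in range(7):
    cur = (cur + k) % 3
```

Let's trace through this code step by step.

Initialize: cur = 0
Entering loop: for k in range(7):

After execution: cur = 0
0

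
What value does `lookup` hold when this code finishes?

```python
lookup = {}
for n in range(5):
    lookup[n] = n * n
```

Let's trace through this code step by step.

Initialize: lookup = {}
Entering loop: for n in range(5):

After execution: lookup = {0: 0, 1: 1, 2: 4, 3: 9, 4: 16}
{0: 0, 1: 1, 2: 4, 3: 9, 4: 16}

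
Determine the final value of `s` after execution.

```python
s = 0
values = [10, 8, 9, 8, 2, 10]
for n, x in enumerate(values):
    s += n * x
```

Let's trace through this code step by step.

Initialize: s = 0
Initialize: values = [10, 8, 9, 8, 2, 10]
Entering loop: for n, x in enumerate(values):

After execution: s = 108
108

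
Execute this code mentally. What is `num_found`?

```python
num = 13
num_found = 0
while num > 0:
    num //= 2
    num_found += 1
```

Let's trace through this code step by step.

Initialize: num = 13
Initialize: num_found = 0
Entering loop: while num > 0:

After execution: num_found = 4
4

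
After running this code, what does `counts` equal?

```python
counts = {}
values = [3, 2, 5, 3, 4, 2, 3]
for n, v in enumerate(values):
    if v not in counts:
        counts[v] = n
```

Let's trace through this code step by step.

Initialize: counts = {}
Initialize: values = [3, 2, 5, 3, 4, 2, 3]
Entering loop: for n, v in enumerate(values):

After execution: counts = {3: 0, 2: 1, 5: 2, 4: 4}
{3: 0, 2: 1, 5: 2, 4: 4}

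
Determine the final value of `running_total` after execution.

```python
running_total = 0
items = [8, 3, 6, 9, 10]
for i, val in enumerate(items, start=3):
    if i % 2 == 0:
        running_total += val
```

Let's trace through this code step by step.

Initialize: running_total = 0
Initialize: items = [8, 3, 6, 9, 10]
Entering loop: for i, val in enumerate(items, start=3):

After execution: running_total = 12
12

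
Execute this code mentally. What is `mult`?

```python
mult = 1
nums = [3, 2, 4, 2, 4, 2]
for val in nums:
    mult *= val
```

Let's trace through this code step by step.

Initialize: mult = 1
Initialize: nums = [3, 2, 4, 2, 4, 2]
Entering loop: for val in nums:

After execution: mult = 384
384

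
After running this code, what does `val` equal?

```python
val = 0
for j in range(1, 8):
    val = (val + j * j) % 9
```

Let's trace through this code step by step.

Initialize: val = 0
Entering loop: for j in range(1, 8):

After execution: val = 5
5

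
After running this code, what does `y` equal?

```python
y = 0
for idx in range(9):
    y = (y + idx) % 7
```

Let's trace through this code step by step.

Initialize: y = 0
Entering loop: for idx in range(9):

After execution: y = 1
1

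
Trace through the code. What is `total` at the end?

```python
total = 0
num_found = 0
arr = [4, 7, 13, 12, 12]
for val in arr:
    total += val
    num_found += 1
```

Let's trace through this code step by step.

Initialize: total = 0
Initialize: num_found = 0
Initialize: arr = [4, 7, 13, 12, 12]
Entering loop: for val in arr:

After execution: total = 48
48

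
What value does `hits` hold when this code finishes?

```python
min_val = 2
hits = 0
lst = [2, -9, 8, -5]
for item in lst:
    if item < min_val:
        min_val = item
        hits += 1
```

Let's trace through this code step by step.

Initialize: min_val = 2
Initialize: hits = 0
Initialize: lst = [2, -9, 8, -5]
Entering loop: for item in lst:

After execution: hits = 1
1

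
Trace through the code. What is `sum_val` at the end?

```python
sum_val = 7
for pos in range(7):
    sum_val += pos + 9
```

Let's trace through this code step by step.

Initialize: sum_val = 7
Entering loop: for pos in range(7):

After execution: sum_val = 91
91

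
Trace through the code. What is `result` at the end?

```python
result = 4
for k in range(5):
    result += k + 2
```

Let's trace through this code step by step.

Initialize: result = 4
Entering loop: for k in range(5):

After execution: result = 24
24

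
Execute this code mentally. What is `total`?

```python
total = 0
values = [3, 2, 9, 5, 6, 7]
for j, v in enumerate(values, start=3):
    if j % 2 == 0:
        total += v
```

Let's trace through this code step by step.

Initialize: total = 0
Initialize: values = [3, 2, 9, 5, 6, 7]
Entering loop: for j, v in enumerate(values, start=3):

After execution: total = 14
14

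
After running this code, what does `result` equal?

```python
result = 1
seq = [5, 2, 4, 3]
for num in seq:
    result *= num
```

Let's trace through this code step by step.

Initialize: result = 1
Initialize: seq = [5, 2, 4, 3]
Entering loop: for num in seq:

After execution: result = 120
120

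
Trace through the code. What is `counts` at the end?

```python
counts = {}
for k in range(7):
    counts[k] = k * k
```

Let's trace through this code step by step.

Initialize: counts = {}
Entering loop: for k in range(7):

After execution: counts = {0: 0, 1: 1, 2: 4, 3: 9, 4: 16, 5: 25, 6: 36}
{0: 0, 1: 1, 2: 4, 3: 9, 4: 16, 5: 25, 6: 36}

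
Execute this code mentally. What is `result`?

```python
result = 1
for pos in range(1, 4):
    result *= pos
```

Let's trace through this code step by step.

Initialize: result = 1
Entering loop: for pos in range(1, 4):

After execution: result = 6
6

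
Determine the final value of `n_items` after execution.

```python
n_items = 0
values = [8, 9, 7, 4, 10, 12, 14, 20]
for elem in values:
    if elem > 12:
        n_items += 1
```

Let's trace through this code step by step.

Initialize: n_items = 0
Initialize: values = [8, 9, 7, 4, 10, 12, 14, 20]
Entering loop: for elem in values:

After execution: n_items = 2
2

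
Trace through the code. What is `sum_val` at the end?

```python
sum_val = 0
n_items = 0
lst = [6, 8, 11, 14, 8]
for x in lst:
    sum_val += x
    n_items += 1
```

Let's trace through this code step by step.

Initialize: sum_val = 0
Initialize: n_items = 0
Initialize: lst = [6, 8, 11, 14, 8]
Entering loop: for x in lst:

After execution: sum_val = 47
47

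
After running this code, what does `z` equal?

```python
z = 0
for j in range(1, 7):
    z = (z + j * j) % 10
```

Let's trace through this code step by step.

Initialize: z = 0
Entering loop: for j in range(1, 7):

After execution: z = 1
1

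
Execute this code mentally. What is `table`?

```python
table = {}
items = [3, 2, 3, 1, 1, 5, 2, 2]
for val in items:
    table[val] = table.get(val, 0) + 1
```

Let's trace through this code step by step.

Initialize: table = {}
Initialize: items = [3, 2, 3, 1, 1, 5, 2, 2]
Entering loop: for val in items:

After execution: table = {3: 2, 2: 3, 1: 2, 5: 1}
{3: 2, 2: 3, 1: 2, 5: 1}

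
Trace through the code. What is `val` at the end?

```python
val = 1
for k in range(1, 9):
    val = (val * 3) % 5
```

Let's trace through this code step by step.

Initialize: val = 1
Entering loop: for k in range(1, 9):

After execution: val = 1
1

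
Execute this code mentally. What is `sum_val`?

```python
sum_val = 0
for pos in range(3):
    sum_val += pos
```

Let's trace through this code step by step.

Initialize: sum_val = 0
Entering loop: for pos in range(3):

After execution: sum_val = 3
3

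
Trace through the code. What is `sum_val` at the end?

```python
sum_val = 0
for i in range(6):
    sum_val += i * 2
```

Let's trace through this code step by step.

Initialize: sum_val = 0
Entering loop: for i in range(6):

After execution: sum_val = 30
30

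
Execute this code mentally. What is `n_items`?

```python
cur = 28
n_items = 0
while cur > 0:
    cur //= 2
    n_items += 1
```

Let's trace through this code step by step.

Initialize: cur = 28
Initialize: n_items = 0
Entering loop: while cur > 0:

After execution: n_items = 5
5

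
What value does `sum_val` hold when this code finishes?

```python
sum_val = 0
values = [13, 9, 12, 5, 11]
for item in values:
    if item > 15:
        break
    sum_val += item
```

Let's trace through this code step by step.

Initialize: sum_val = 0
Initialize: values = [13, 9, 12, 5, 11]
Entering loop: for item in values:

After execution: sum_val = 50
50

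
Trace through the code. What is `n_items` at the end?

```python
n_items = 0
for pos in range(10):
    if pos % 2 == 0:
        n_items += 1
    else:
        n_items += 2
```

Let's trace through this code step by step.

Initialize: n_items = 0
Entering loop: for pos in range(10):

After execution: n_items = 15
15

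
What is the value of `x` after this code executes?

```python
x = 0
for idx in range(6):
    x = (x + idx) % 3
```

Let's trace through this code step by step.

Initialize: x = 0
Entering loop: for idx in range(6):

After execution: x = 0
0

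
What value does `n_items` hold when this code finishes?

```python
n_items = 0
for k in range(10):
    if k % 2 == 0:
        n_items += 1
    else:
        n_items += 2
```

Let's trace through this code step by step.

Initialize: n_items = 0
Entering loop: for k in range(10):

After execution: n_items = 15
15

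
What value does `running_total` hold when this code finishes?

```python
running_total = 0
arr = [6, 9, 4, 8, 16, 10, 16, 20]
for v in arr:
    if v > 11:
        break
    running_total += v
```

Let's trace through this code step by step.

Initialize: running_total = 0
Initialize: arr = [6, 9, 4, 8, 16, 10, 16, 20]
Entering loop: for v in arr:

After execution: running_total = 27
27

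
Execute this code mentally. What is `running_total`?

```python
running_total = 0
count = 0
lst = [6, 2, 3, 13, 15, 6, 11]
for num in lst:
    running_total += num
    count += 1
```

Let's trace through this code step by step.

Initialize: running_total = 0
Initialize: count = 0
Initialize: lst = [6, 2, 3, 13, 15, 6, 11]
Entering loop: for num in lst:

After execution: running_total = 56
56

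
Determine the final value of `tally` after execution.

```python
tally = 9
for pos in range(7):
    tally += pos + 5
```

Let's trace through this code step by step.

Initialize: tally = 9
Entering loop: for pos in range(7):

After execution: tally = 65
65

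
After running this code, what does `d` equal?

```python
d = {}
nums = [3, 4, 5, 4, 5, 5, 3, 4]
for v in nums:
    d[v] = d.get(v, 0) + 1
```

Let's trace through this code step by step.

Initialize: d = {}
Initialize: nums = [3, 4, 5, 4, 5, 5, 3, 4]
Entering loop: for v in nums:

After execution: d = {3: 2, 4: 3, 5: 3}
{3: 2, 4: 3, 5: 3}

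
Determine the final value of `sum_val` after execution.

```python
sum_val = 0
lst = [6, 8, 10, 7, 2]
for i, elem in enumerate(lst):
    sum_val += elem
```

Let's trace through this code step by step.

Initialize: sum_val = 0
Initialize: lst = [6, 8, 10, 7, 2]
Entering loop: for i, elem in enumerate(lst):

After execution: sum_val = 33
33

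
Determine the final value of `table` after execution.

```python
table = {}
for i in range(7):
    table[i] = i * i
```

Let's trace through this code step by step.

Initialize: table = {}
Entering loop: for i in range(7):

After execution: table = {0: 0, 1: 1, 2: 4, 3: 9, 4: 16, 5: 25, 6: 36}
{0: 0, 1: 1, 2: 4, 3: 9, 4: 16, 5: 25, 6: 36}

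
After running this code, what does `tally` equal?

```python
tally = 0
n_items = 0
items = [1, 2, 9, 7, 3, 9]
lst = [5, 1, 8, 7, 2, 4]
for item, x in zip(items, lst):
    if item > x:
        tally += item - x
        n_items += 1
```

Let's trace through this code step by step.

Initialize: tally = 0
Initialize: n_items = 0
Initialize: items = [1, 2, 9, 7, 3, 9]
Initialize: lst = [5, 1, 8, 7, 2, 4]
Entering loop: for item, x in zip(items, lst):

After execution: tally = 8
8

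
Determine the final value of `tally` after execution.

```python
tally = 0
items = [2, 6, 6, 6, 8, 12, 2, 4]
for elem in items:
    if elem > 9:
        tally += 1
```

Let's trace through this code step by step.

Initialize: tally = 0
Initialize: items = [2, 6, 6, 6, 8, 12, 2, 4]
Entering loop: for elem in items:

After execution: tally = 1
1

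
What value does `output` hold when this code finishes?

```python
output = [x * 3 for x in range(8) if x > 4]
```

Let's trace through this code step by step.

Initialize: output = [x * 3 for x in range(8) if x > 4]

After execution: output = [15, 18, 21]
[15, 18, 21]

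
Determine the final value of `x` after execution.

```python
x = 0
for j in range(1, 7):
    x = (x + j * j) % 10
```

Let's trace through this code step by step.

Initialize: x = 0
Entering loop: for j in range(1, 7):

After execution: x = 1
1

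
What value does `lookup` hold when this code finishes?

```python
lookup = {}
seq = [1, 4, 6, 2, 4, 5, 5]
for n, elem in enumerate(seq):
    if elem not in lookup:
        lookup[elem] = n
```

Let's trace through this code step by step.

Initialize: lookup = {}
Initialize: seq = [1, 4, 6, 2, 4, 5, 5]
Entering loop: for n, elem in enumerate(seq):

After execution: lookup = {1: 0, 4: 1, 6: 2, 2: 3, 5: 5}
{1: 0, 4: 1, 6: 2, 2: 3, 5: 5}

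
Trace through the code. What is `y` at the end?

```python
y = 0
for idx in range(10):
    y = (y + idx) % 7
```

Let's trace through this code step by step.

Initialize: y = 0
Entering loop: for idx in range(10):

After execution: y = 3
3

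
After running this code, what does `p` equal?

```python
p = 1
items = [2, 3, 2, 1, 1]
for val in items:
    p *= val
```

Let's trace through this code step by step.

Initialize: p = 1
Initialize: items = [2, 3, 2, 1, 1]
Entering loop: for val in items:

After execution: p = 12
12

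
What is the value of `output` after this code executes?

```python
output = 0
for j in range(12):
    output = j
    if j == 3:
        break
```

Let's trace through this code step by step.

Initialize: output = 0
Entering loop: for j in range(12):

After execution: output = 3
3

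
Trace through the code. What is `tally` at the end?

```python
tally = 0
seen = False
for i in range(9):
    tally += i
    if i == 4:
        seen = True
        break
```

Let's trace through this code step by step.

Initialize: tally = 0
Initialize: seen = False
Entering loop: for i in range(9):

After execution: tally = 10
10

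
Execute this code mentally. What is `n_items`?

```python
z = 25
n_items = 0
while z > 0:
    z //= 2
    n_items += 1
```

Let's trace through this code step by step.

Initialize: z = 25
Initialize: n_items = 0
Entering loop: while z > 0:

After execution: n_items = 5
5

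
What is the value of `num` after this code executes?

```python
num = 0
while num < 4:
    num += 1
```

Let's trace through this code step by step.

Initialize: num = 0
Entering loop: while num < 4:

After execution: num = 4
4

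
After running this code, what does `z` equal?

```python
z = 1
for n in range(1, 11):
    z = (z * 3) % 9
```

Let's trace through this code step by step.

Initialize: z = 1
Entering loop: for n in range(1, 11):

After execution: z = 0
0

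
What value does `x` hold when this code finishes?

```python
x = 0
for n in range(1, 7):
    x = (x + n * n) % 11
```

Let's trace through this code step by step.

Initialize: x = 0
Entering loop: for n in range(1, 7):

After execution: x = 3
3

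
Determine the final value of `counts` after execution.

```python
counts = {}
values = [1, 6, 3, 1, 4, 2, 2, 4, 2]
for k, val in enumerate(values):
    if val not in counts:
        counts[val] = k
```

Let's trace through this code step by step.

Initialize: counts = {}
Initialize: values = [1, 6, 3, 1, 4, 2, 2, 4, 2]
Entering loop: for k, val in enumerate(values):

After execution: counts = {1: 0, 6: 1, 3: 2, 4: 4, 2: 5}
{1: 0, 6: 1, 3: 2, 4: 4, 2: 5}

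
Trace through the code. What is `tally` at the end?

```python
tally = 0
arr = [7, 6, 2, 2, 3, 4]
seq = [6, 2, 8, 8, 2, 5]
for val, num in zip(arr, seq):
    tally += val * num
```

Let's trace through this code step by step.

Initialize: tally = 0
Initialize: arr = [7, 6, 2, 2, 3, 4]
Initialize: seq = [6, 2, 8, 8, 2, 5]
Entering loop: for val, num in zip(arr, seq):

After execution: tally = 112
112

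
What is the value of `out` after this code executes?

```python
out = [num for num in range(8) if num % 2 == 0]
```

Let's trace through this code step by step.

Initialize: out = [num for num in range(8) if num % 2 == 0]

After execution: out = [0, 2, 4, 6]
[0, 2, 4, 6]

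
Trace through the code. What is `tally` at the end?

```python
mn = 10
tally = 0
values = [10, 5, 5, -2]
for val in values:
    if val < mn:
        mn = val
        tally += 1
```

Let's trace through this code step by step.

Initialize: mn = 10
Initialize: tally = 0
Initialize: values = [10, 5, 5, -2]
Entering loop: for val in values:

After execution: tally = 2
2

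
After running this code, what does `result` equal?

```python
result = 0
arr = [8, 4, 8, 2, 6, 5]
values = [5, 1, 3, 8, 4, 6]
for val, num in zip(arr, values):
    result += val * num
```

Let's trace through this code step by step.

Initialize: result = 0
Initialize: arr = [8, 4, 8, 2, 6, 5]
Initialize: values = [5, 1, 3, 8, 4, 6]
Entering loop: for val, num in zip(arr, values):

After execution: result = 138
138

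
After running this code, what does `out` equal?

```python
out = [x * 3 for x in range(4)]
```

Let's trace through this code step by step.

Initialize: out = [x * 3 for x in range(4)]

After execution: out = [0, 3, 6, 9]
[0, 3, 6, 9]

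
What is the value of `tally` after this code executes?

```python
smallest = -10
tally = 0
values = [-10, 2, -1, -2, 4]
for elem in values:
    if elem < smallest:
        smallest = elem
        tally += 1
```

Let's trace through this code step by step.

Initialize: smallest = -10
Initialize: tally = 0
Initialize: values = [-10, 2, -1, -2, 4]
Entering loop: for elem in values:

After execution: tally = 0
0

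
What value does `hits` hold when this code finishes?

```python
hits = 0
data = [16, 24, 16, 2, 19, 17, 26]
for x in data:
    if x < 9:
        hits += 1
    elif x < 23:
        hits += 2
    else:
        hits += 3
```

Let's trace through this code step by step.

Initialize: hits = 0
Initialize: data = [16, 24, 16, 2, 19, 17, 26]
Entering loop: for x in data:

After execution: hits = 15
15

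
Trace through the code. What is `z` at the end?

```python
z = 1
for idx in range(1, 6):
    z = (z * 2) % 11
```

Let's trace through this code step by step.

Initialize: z = 1
Entering loop: for idx in range(1, 6):

After execution: z = 10
10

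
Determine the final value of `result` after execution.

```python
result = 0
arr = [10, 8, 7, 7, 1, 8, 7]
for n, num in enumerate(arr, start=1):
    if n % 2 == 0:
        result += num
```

Let's trace through this code step by step.

Initialize: result = 0
Initialize: arr = [10, 8, 7, 7, 1, 8, 7]
Entering loop: for n, num in enumerate(arr, start=1):

After execution: result = 23
23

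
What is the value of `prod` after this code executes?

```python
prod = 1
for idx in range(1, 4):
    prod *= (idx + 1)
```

Let's trace through this code step by step.

Initialize: prod = 1
Entering loop: for idx in range(1, 4):

After execution: prod = 24
24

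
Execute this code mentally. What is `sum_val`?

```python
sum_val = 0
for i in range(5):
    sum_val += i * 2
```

Let's trace through this code step by step.

Initialize: sum_val = 0
Entering loop: for i in range(5):

After execution: sum_val = 20
20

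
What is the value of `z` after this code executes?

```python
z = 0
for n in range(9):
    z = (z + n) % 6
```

Let's trace through this code step by step.

Initialize: z = 0
Entering loop: for n in range(9):

After execution: z = 0
0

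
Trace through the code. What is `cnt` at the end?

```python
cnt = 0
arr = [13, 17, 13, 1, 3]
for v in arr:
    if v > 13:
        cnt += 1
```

Let's trace through this code step by step.

Initialize: cnt = 0
Initialize: arr = [13, 17, 13, 1, 3]
Entering loop: for v in arr:

After execution: cnt = 1
1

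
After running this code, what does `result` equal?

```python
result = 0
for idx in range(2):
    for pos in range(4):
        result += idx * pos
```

Let's trace through this code step by step.

Initialize: result = 0
Entering loop: for idx in range(2):

After execution: result = 6
6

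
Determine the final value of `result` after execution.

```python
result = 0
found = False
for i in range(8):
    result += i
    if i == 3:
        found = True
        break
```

Let's trace through this code step by step.

Initialize: result = 0
Initialize: found = False
Entering loop: for i in range(8):

After execution: result = 6
6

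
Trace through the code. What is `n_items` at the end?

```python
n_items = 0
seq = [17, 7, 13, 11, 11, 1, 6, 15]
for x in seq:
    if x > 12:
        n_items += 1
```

Let's trace through this code step by step.

Initialize: n_items = 0
Initialize: seq = [17, 7, 13, 11, 11, 1, 6, 15]
Entering loop: for x in seq:

After execution: n_items = 3
3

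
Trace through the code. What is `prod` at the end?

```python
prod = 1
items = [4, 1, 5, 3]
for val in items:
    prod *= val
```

Let's trace through this code step by step.

Initialize: prod = 1
Initialize: items = [4, 1, 5, 3]
Entering loop: for val in items:

After execution: prod = 60
60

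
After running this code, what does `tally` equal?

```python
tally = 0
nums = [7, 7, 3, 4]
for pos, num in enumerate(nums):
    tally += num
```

Let's trace through this code step by step.

Initialize: tally = 0
Initialize: nums = [7, 7, 3, 4]
Entering loop: for pos, num in enumerate(nums):

After execution: tally = 21
21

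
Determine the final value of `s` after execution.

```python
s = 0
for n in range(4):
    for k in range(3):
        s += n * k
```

Let's trace through this code step by step.

Initialize: s = 0
Entering loop: for n in range(4):

After execution: s = 18
18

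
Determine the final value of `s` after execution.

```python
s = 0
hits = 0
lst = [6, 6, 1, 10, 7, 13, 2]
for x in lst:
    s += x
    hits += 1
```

Let's trace through this code step by step.

Initialize: s = 0
Initialize: hits = 0
Initialize: lst = [6, 6, 1, 10, 7, 13, 2]
Entering loop: for x in lst:

After execution: s = 45
45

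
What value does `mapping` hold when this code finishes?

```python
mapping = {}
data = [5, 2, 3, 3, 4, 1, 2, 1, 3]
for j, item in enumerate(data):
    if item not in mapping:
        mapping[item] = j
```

Let's trace through this code step by step.

Initialize: mapping = {}
Initialize: data = [5, 2, 3, 3, 4, 1, 2, 1, 3]
Entering loop: for j, item in enumerate(data):

After execution: mapping = {5: 0, 2: 1, 3: 2, 4: 4, 1: 5}
{5: 0, 2: 1, 3: 2, 4: 4, 1: 5}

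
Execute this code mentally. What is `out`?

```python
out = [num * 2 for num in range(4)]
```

Let's trace through this code step by step.

Initialize: out = [num * 2 for num in range(4)]

After execution: out = [0, 2, 4, 6]
[0, 2, 4, 6]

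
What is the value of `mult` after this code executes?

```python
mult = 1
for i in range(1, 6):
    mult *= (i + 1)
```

Let's trace through this code step by step.

Initialize: mult = 1
Entering loop: for i in range(1, 6):

After execution: mult = 720
720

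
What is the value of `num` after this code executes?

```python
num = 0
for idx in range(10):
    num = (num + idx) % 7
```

Let's trace through this code step by step.

Initialize: num = 0
Entering loop: for idx in range(10):

After execution: num = 3
3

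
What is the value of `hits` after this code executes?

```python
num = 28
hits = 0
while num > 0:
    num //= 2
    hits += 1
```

Let's trace through this code step by step.

Initialize: num = 28
Initialize: hits = 0
Entering loop: while num > 0:

After execution: hits = 5
5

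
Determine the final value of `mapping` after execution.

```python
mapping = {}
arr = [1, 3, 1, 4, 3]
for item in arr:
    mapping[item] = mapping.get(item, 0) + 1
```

Let's trace through this code step by step.

Initialize: mapping = {}
Initialize: arr = [1, 3, 1, 4, 3]
Entering loop: for item in arr:

After execution: mapping = {1: 2, 3: 2, 4: 1}
{1: 2, 3: 2, 4: 1}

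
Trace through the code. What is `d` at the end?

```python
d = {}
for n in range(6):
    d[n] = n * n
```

Let's trace through this code step by step.

Initialize: d = {}
Entering loop: for n in range(6):

After execution: d = {0: 0, 1: 1, 2: 4, 3: 9, 4: 16, 5: 25}
{0: 0, 1: 1, 2: 4, 3: 9, 4: 16, 5: 25}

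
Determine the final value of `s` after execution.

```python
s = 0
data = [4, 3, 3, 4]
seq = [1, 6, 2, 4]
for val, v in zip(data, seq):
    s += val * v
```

Let's trace through this code step by step.

Initialize: s = 0
Initialize: data = [4, 3, 3, 4]
Initialize: seq = [1, 6, 2, 4]
Entering loop: for val, v in zip(data, seq):

After execution: s = 44
44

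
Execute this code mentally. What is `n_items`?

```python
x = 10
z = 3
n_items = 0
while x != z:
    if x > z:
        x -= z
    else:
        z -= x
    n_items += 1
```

Let's trace through this code step by step.

Initialize: x = 10
Initialize: z = 3
Initialize: n_items = 0
Entering loop: while x != z:

After execution: n_items = 5
5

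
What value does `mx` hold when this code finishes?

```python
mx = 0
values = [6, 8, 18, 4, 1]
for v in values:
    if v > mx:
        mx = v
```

Let's trace through this code step by step.

Initialize: mx = 0
Initialize: values = [6, 8, 18, 4, 1]
Entering loop: for v in values:

After execution: mx = 18
18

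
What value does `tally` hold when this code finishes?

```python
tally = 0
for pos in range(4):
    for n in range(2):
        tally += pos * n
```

Let's trace through this code step by step.

Initialize: tally = 0
Entering loop: for pos in range(4):

After execution: tally = 6
6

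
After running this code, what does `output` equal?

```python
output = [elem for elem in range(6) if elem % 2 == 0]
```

Let's trace through this code step by step.

Initialize: output = [elem for elem in range(6) if elem % 2 == 0]

After execution: output = [0, 2, 4]
[0, 2, 4]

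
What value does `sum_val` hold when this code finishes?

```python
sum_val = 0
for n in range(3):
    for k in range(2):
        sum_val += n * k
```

Let's trace through this code step by step.

Initialize: sum_val = 0
Entering loop: for n in range(3):

After execution: sum_val = 3
3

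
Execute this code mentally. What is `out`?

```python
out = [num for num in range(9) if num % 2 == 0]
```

Let's trace through this code step by step.

Initialize: out = [num for num in range(9) if num % 2 == 0]

After execution: out = [0, 2, 4, 6, 8]
[0, 2, 4, 6, 8]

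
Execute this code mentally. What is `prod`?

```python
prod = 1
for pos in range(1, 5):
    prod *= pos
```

Let's trace through this code step by step.

Initialize: prod = 1
Entering loop: for pos in range(1, 5):

After execution: prod = 24
24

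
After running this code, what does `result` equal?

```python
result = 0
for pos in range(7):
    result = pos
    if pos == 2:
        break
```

Let's trace through this code step by step.

Initialize: result = 0
Entering loop: for pos in range(7):

After execution: result = 2
2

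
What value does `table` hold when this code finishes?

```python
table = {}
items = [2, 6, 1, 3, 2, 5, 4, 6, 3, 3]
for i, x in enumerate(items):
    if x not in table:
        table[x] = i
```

Let's trace through this code step by step.

Initialize: table = {}
Initialize: items = [2, 6, 1, 3, 2, 5, 4, 6, 3, 3]
Entering loop: for i, x in enumerate(items):

After execution: table = {2: 0, 6: 1, 1: 2, 3: 3, 5: 5, 4: 6}
{2: 0, 6: 1, 1: 2, 3: 3, 5: 5, 4: 6}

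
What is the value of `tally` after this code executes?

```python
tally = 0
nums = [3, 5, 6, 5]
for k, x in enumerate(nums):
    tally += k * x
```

Let's trace through this code step by step.

Initialize: tally = 0
Initialize: nums = [3, 5, 6, 5]
Entering loop: for k, x in enumerate(nums):

After execution: tally = 32
32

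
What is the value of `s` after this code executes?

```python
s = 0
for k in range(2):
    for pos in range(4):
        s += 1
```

Let's trace through this code step by step.

Initialize: s = 0
Entering loop: for k in range(2):

After execution: s = 8
8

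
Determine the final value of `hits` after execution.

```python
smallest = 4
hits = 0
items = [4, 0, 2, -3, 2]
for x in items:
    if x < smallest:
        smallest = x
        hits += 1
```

Let's trace through this code step by step.

Initialize: smallest = 4
Initialize: hits = 0
Initialize: items = [4, 0, 2, -3, 2]
Entering loop: for x in items:

After execution: hits = 2
2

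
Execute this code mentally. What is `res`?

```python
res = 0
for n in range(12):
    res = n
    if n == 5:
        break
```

Let's trace through this code step by step.

Initialize: res = 0
Entering loop: for n in range(12):

After execution: res = 5
5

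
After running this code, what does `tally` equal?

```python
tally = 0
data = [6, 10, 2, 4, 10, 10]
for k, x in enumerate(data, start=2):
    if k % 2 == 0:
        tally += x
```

Let's trace through this code step by step.

Initialize: tally = 0
Initialize: data = [6, 10, 2, 4, 10, 10]
Entering loop: for k, x in enumerate(data, start=2):

After execution: tally = 18
18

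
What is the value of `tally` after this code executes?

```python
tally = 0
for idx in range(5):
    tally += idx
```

Let's trace through this code step by step.

Initialize: tally = 0
Entering loop: for idx in range(5):

After execution: tally = 10
10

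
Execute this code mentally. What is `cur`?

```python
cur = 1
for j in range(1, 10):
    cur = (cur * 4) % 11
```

Let's trace through this code step by step.

Initialize: cur = 1
Entering loop: for j in range(1, 10):

After execution: cur = 3
3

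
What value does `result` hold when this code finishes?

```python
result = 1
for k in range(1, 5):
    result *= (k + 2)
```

Let's trace through this code step by step.

Initialize: result = 1
Entering loop: for k in range(1, 5):

After execution: result = 360
360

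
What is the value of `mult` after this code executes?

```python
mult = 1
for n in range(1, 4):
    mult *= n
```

Let's trace through this code step by step.

Initialize: mult = 1
Entering loop: for n in range(1, 4):

After execution: mult = 6
6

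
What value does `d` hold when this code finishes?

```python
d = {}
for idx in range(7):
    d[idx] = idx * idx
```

Let's trace through this code step by step.

Initialize: d = {}
Entering loop: for idx in range(7):

After execution: d = {0: 0, 1: 1, 2: 4, 3: 9, 4: 16, 5: 25, 6: 36}
{0: 0, 1: 1, 2: 4, 3: 9, 4: 16, 5: 25, 6: 36}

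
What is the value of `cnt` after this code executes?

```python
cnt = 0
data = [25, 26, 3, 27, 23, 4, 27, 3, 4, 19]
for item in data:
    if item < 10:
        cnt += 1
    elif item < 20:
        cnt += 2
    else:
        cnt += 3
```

Let's trace through this code step by step.

Initialize: cnt = 0
Initialize: data = [25, 26, 3, 27, 23, 4, 27, 3, 4, 19]
Entering loop: for item in data:

After execution: cnt = 21
21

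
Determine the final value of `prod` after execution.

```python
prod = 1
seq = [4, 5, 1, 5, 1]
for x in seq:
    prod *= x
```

Let's trace through this code step by step.

Initialize: prod = 1
Initialize: seq = [4, 5, 1, 5, 1]
Entering loop: for x in seq:

After execution: prod = 100
100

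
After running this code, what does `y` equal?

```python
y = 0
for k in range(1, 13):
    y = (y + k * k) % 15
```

Let's trace through this code step by step.

Initialize: y = 0
Entering loop: for k in range(1, 13):

After execution: y = 5
5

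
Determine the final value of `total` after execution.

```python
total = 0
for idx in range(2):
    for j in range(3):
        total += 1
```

Let's trace through this code step by step.

Initialize: total = 0
Entering loop: for idx in range(2):

After execution: total = 6
6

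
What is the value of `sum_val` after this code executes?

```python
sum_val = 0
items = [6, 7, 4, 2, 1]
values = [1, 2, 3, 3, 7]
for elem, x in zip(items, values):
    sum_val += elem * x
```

Let's trace through this code step by step.

Initialize: sum_val = 0
Initialize: items = [6, 7, 4, 2, 1]
Initialize: values = [1, 2, 3, 3, 7]
Entering loop: for elem, x in zip(items, values):

After execution: sum_val = 45
45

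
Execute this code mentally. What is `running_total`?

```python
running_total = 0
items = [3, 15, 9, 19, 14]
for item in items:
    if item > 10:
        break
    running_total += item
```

Let's trace through this code step by step.

Initialize: running_total = 0
Initialize: items = [3, 15, 9, 19, 14]
Entering loop: for item in items:

After execution: running_total = 3
3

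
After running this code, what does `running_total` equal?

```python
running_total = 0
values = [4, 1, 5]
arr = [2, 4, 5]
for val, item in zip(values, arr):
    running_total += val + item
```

Let's trace through this code step by step.

Initialize: running_total = 0
Initialize: values = [4, 1, 5]
Initialize: arr = [2, 4, 5]
Entering loop: for val, item in zip(values, arr):

After execution: running_total = 21
21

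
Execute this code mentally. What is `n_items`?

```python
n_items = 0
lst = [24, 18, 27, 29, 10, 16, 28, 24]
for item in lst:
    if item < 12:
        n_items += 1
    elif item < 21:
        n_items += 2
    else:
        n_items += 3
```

Let's trace through this code step by step.

Initialize: n_items = 0
Initialize: lst = [24, 18, 27, 29, 10, 16, 28, 24]
Entering loop: for item in lst:

After execution: n_items = 20
20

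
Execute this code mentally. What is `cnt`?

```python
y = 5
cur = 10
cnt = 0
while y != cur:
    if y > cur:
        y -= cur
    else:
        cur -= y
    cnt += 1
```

Let's trace through this code step by step.

Initialize: y = 5
Initialize: cur = 10
Initialize: cnt = 0
Entering loop: while y != cur:

After execution: cnt = 1
1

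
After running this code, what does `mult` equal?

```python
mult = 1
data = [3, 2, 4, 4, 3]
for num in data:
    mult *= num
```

Let's trace through this code step by step.

Initialize: mult = 1
Initialize: data = [3, 2, 4, 4, 3]
Entering loop: for num in data:

After execution: mult = 288
288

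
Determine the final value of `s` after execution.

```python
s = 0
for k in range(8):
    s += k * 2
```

Let's trace through this code step by step.

Initialize: s = 0
Entering loop: for k in range(8):

After execution: s = 56
56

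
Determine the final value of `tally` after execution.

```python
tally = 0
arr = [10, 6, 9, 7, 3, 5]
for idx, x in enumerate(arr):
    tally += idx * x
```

Let's trace through this code step by step.

Initialize: tally = 0
Initialize: arr = [10, 6, 9, 7, 3, 5]
Entering loop: for idx, x in enumerate(arr):

After execution: tally = 82
82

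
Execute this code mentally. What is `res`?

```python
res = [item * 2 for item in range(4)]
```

Let's trace through this code step by step.

Initialize: res = [item * 2 for item in range(4)]

After execution: res = [0, 2, 4, 6]
[0, 2, 4, 6]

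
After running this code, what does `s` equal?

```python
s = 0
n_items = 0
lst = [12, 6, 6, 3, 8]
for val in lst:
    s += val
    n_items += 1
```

Let's trace through this code step by step.

Initialize: s = 0
Initialize: n_items = 0
Initialize: lst = [12, 6, 6, 3, 8]
Entering loop: for val in lst:

After execution: s = 35
35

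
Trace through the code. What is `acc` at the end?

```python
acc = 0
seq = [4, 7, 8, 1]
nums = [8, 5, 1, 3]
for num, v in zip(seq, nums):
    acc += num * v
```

Let's trace through this code step by step.

Initialize: acc = 0
Initialize: seq = [4, 7, 8, 1]
Initialize: nums = [8, 5, 1, 3]
Entering loop: for num, v in zip(seq, nums):

After execution: acc = 78
78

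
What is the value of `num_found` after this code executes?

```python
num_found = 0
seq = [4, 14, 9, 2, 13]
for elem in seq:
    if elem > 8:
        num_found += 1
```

Let's trace through this code step by step.

Initialize: num_found = 0
Initialize: seq = [4, 14, 9, 2, 13]
Entering loop: for elem in seq:

After execution: num_found = 3
3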